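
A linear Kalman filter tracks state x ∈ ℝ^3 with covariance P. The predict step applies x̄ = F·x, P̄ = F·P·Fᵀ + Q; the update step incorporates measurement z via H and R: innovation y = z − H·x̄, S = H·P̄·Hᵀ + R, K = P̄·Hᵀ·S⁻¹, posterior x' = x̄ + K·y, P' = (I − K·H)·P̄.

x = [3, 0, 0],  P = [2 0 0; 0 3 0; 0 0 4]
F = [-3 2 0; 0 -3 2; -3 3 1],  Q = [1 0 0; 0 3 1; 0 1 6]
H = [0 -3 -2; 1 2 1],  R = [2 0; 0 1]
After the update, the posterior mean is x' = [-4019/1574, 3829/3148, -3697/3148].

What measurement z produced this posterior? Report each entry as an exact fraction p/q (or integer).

x̄ = F·x = [-9, 0, -9]
P̄ = F·P·Fᵀ + Q = [31 -18 36; -18 46 -18; 36 -18 55]
S = H·P̄·Hᵀ + R = [420 -278; -278 199]
K = P̄·Hᵀ·S⁻¹ = [1259/1574 1002/787; -2365/3148 -1209/1574; 2073/3148 1883/1574]
x' − x̄ = [10147/1574, 3829/3148, 24635/3148] = K·y
y = (KᵀK)⁻¹·Kᵀ·(x' − x̄) = [-19, 17]
z = y + H·x̄ = [-19, 17] + [18, -18] = [-1, -1]

z = [-1, -1]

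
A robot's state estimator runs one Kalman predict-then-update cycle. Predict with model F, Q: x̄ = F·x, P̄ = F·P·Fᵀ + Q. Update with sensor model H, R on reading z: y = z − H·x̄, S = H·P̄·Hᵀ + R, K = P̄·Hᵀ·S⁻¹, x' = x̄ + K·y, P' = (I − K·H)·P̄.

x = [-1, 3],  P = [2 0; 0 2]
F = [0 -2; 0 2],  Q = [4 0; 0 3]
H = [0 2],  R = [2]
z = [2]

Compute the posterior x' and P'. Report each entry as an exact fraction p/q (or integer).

x̄ = F·x = [-6, 6]
P̄ = F·P·Fᵀ + Q = [12 -8; -8 11]
y = z − H·x̄ = [-10]
S = H·P̄·Hᵀ + R = [46]
K = P̄·Hᵀ·S⁻¹ = [-8/23; 11/23]
x' = x̄ + K·y = [-58/23, 28/23]
P' = (I − K·H)·P̄ = [148/23 -8/23; -8/23 11/23]

x' = [-58/23, 28/23]
P' = [148/23 -8/23; -8/23 11/23]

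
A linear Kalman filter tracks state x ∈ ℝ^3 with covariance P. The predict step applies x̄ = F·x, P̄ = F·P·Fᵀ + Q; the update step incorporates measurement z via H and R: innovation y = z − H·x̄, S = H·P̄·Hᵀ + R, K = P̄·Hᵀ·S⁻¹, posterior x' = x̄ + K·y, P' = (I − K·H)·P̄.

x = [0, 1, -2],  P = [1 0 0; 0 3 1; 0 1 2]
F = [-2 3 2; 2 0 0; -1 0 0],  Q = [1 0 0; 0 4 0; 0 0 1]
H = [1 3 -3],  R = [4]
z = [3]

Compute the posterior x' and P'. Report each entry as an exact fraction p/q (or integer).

x̄ = F·x = [-1, 0, 0]
P̄ = F·P·Fᵀ + Q = [52 -4 2; -4 8 -2; 2 -2 2]
y = z − H·x̄ = [4]
S = H·P̄·Hᵀ + R = [146]
K = P̄·Hᵀ·S⁻¹ = [17/73; 13/73; -5/73]
x' = x̄ + K·y = [-5/73, 52/73, -20/73]
P' = (I − K·H)·P̄ = [3218/73 -734/73 316/73; -734/73 246/73 -16/73; 316/73 -16/73 96/73]

x' = [-5/73, 52/73, -20/73]
P' = [3218/73 -734/73 316/73; -734/73 246/73 -16/73; 316/73 -16/73 96/73]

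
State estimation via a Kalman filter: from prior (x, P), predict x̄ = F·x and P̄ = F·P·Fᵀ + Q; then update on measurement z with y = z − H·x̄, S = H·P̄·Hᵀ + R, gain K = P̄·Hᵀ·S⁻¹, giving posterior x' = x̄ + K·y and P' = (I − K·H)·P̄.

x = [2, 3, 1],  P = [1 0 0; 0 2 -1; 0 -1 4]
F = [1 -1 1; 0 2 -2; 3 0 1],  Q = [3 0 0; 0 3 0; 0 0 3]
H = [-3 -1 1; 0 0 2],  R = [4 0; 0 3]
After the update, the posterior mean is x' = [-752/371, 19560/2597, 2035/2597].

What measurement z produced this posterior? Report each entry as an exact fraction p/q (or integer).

x̄ = F·x = [0, 4, 7]
P̄ = F·P·Fᵀ + Q = [12 -16 8; -16 35 -10; 8 -10 16]
S = H·P̄·Hᵀ + R = [39 4; 4 67]
K = P̄·Hᵀ·S⁻¹ = [-124/371 96/371; 281/2597 -792/2597; 6/2597 1240/2597]
x' − x̄ = [-752/371, 9172/2597, -16144/2597] = K·y
y = (KᵀK)⁻¹·Kᵀ·(x' − x̄) = [-4, -13]
z = y + H·x̄ = [-4, -13] + [3, 14] = [-1, 1]

z = [-1, 1]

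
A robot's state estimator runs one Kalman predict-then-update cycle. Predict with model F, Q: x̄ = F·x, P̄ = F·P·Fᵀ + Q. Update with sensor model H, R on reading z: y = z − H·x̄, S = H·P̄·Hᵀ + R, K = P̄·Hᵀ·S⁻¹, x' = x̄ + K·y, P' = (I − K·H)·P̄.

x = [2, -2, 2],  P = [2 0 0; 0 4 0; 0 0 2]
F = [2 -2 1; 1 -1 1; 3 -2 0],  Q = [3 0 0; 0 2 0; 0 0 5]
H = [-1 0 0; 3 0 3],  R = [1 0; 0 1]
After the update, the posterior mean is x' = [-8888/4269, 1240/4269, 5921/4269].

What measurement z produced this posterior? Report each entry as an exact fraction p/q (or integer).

z = [3, -2]

x̄ = F·x = [10, 6, 10]
P̄ = F·P·Fᵀ + Q = [29 14 28; 14 10 14; 28 14 39]
S = H·P̄·Hᵀ + R = [30 -171; -171 1117]
K = P̄·Hᵀ·S⁻¹ = [-3152/4269 57/1423; -1274/4269 42/1423; 3095/4269 414/1423]
x' − x̄ = [-51578/4269, -24374/4269, -36769/4269] = K·y
y = (KᵀK)⁻¹·Kᵀ·(x' − x̄) = [13, -62]
z = y + H·x̄ = [13, -62] + [-10, 60] = [3, -2]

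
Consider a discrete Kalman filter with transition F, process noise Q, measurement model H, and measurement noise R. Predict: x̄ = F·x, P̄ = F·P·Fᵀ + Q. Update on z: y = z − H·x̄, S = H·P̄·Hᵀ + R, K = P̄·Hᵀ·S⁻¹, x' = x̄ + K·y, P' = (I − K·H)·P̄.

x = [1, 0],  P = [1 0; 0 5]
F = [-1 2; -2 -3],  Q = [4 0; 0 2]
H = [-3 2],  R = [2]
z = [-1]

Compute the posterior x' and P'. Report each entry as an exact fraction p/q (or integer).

x' = [-1, -2]
P' = [2014/767 2890/767; 2890/767 4521/767]

x̄ = F·x = [-1, -2]
P̄ = F·P·Fᵀ + Q = [25 -28; -28 51]
y = z − H·x̄ = [0]
S = H·P̄·Hᵀ + R = [767]
K = P̄·Hᵀ·S⁻¹ = [-131/767; 186/767]
x' = x̄ + K·y = [-1, -2]
P' = (I − K·H)·P̄ = [2014/767 2890/767; 2890/767 4521/767]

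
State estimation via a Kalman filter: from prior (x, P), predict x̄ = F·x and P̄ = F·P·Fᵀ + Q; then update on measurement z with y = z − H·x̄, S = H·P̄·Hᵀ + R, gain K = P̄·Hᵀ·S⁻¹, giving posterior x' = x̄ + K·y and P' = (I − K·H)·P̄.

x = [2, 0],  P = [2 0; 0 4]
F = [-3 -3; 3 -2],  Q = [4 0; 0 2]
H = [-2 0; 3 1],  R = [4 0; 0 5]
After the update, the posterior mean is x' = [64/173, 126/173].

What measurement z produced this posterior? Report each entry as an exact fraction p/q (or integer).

x̄ = F·x = [-6, 6]
P̄ = F·P·Fᵀ + Q = [58 6; 6 36]
S = H·P̄·Hᵀ + R = [236 -360; -360 599]
K = P̄·Hᵀ·S⁻¹ = [-1171/2941 180/2941; 3063/2941 2106/2941]
x' − x̄ = [1102/173, -912/173] = K·y
y = (KᵀK)⁻¹·Kᵀ·(x' − x̄) = [-14, 13]
z = y + H·x̄ = [-14, 13] + [12, -12] = [-2, 1]

z = [-2, 1]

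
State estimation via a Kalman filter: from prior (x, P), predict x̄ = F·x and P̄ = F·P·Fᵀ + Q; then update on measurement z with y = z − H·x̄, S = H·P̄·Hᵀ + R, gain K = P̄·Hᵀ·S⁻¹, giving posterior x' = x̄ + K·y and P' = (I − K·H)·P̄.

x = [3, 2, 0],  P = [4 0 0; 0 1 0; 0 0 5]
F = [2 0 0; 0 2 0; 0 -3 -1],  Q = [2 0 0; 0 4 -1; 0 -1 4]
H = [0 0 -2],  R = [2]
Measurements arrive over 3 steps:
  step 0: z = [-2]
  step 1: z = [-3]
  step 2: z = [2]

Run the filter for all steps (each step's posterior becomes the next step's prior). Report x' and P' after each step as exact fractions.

step 0: x̄ = F·x = [6, 4, -6]
step 0: P̄ = F·P·Fᵀ + Q = [18 0 0; 0 8 -7; 0 -7 18]
step 0: y = z − H·x̄ = [-14]
step 0: S = H·P̄·Hᵀ + R = [74]
step 0: K = P̄·Hᵀ·S⁻¹ = [0; 7/37; -18/37]
step 0: x' = x̄ + K·y = [6, 50/37, 30/37]
step 0: P' = (I − K·H)·P̄ = [18 0 0; 0 198/37 -7/37; 0 -7/37 18/37]
step 1: x̄ = F·x = [12, 100/37, -180/37]
step 1: P̄ = F·P·Fᵀ + Q = [74 0 0; 0 940/37 -1211/37; 0 -1211/37 1906/37]
step 1: y = z − H·x̄ = [-471/37]
step 1: S = H·P̄·Hᵀ + R = [7698/37]
step 1: K = P̄·Hᵀ·S⁻¹ = [0; 1211/3849; -1906/3849]
step 1: x' = x̄ + K·y = [12, -1671/1283, 1846/1283]
step 1: P' = (I − K·H)·P̄ = [74 0 0; 0 18514/3849 -1211/3849; 0 -1211/3849 1906/3849]
step 2: x̄ = F·x = [24, -3342/1283, 3167/1283]
step 2: P̄ = F·P·Fᵀ + Q = [298 0 0; 0 89452/3849 -112511/3849; 0 -112511/3849 176662/3849]
step 2: y = z − H·x̄ = [8900/1283]
step 2: S = H·P̄·Hᵀ + R = [714346/3849]
step 2: K = P̄·Hᵀ·S⁻¹ = [0; 112511/357173; -176662/357173]
step 2: x' = x̄ + K·y = [24, -149902/357173, -343823/357173]
step 2: P' = (I − K·H)·P̄ = [298 0 0; 0 1723146/357173 -112511/357173; 0 -112511/357173 176662/357173]

step 0: x' = [6, 50/37, 30/37], P' = [18 0 0; 0 198/37 -7/37; 0 -7/37 18/37]
step 1: x' = [12, -1671/1283, 1846/1283], P' = [74 0 0; 0 18514/3849 -1211/3849; 0 -1211/3849 1906/3849]
step 2: x' = [24, -149902/357173, -343823/357173], P' = [298 0 0; 0 1723146/357173 -112511/357173; 0 -112511/357173 176662/357173]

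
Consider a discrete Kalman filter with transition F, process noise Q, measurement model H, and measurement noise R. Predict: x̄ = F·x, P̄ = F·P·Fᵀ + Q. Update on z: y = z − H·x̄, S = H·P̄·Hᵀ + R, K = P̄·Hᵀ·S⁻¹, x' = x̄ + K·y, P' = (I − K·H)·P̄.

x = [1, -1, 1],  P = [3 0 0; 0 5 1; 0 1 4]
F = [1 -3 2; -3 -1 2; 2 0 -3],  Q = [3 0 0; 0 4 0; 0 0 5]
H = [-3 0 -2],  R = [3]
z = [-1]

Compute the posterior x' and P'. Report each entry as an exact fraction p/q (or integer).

x' = [201/86, 270/301, -1787/602]
P' = [1643/86 980/43 -2433/86; 980/43 13800/301 -10317/301; -2433/86 -10317/301 25665/602]

x̄ = F·x = [6, 0, -1]
P̄ = F·P·Fᵀ + Q = [55 14 -9; 14 48 -39; -9 -39 53]
y = z − H·x̄ = [15]
S = H·P̄·Hᵀ + R = [602]
K = P̄·Hᵀ·S⁻¹ = [-21/86; 18/301; -79/602]
x' = x̄ + K·y = [201/86, 270/301, -1787/602]
P' = (I − K·H)·P̄ = [1643/86 980/43 -2433/86; 980/43 13800/301 -10317/301; -2433/86 -10317/301 25665/602]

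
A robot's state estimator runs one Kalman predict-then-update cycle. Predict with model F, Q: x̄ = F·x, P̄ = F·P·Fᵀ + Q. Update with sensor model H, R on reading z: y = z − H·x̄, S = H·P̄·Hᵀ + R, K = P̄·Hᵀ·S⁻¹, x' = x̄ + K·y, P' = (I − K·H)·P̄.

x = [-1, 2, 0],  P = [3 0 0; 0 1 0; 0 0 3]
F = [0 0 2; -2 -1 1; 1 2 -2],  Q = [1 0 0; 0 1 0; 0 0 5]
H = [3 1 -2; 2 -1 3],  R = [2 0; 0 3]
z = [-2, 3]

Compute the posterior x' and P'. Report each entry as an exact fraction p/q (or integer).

x̄ = F·x = [0, 0, 3]
P̄ = F·P·Fᵀ + Q = [13 6 -12; 6 17 -14; -12 -14 24]
y = z − H·x̄ = [4, -6]
S = H·P̄·Hᵀ + R = [468 -219; -219 204]
K = P̄·Hᵀ·S⁻¹ = [3524/15837 847/5279; 853/15837 -911/5279; -2138/15837 2518/15837]
x' = x̄ + K·y = [-1150/15837, 19810/15837, 23851/15837]
P' = (I − K·H)·P̄ = [1127/5279 -2521/5279 -2234/15837; -2521/5279 29013/5279 31322/15837; -2234/15837 31322/15837 4816/5279]

x' = [-1150/15837, 19810/15837, 23851/15837]
P' = [1127/5279 -2521/5279 -2234/15837; -2521/5279 29013/5279 31322/15837; -2234/15837 31322/15837 4816/5279]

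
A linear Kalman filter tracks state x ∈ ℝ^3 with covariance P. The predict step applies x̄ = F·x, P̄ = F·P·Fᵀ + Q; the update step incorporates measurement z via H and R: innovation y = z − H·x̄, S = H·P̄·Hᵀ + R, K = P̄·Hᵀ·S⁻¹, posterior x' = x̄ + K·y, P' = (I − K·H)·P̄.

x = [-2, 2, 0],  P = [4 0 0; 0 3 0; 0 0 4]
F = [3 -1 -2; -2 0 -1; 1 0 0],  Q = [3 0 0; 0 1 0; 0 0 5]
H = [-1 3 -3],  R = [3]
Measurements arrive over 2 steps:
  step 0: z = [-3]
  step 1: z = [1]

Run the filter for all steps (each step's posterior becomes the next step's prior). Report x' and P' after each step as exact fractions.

step 0: x' = [-1026/643, -415/643, 541/643], P' = [17130/643 4338/643 -1230/643; 4338/643 2894/643 1345/643; -1230/643 1345/643 1818/643]
step 1: x' = [-693683/395615, -146706/395615, -98271/791230], P' = [11487237/395615 2680719/395615 -1051698/395615; 2680719/395615 5096749/1186845 740739/395615; -1051698/395615 740739/395615 2252489/791230]

step 0: x̄ = F·x = [-8, 4, -2]
step 0: P̄ = F·P·Fᵀ + Q = [58 -16 12; -16 21 -8; 12 -8 9]
step 0: y = z − H·x̄ = [-29]
step 0: S = H·P̄·Hᵀ + R = [643]
step 0: K = P̄·Hᵀ·S⁻¹ = [-142/643; 103/643; -63/643]
step 0: x' = x̄ + K·y = [-1026/643, -415/643, 541/643]
step 0: P' = (I − K·H)·P̄ = [17130/643 4338/643 -1230/643; 4338/643 2894/643 1345/643; -1230/643 1345/643 1818/643]
step 1: x̄ = F·x = [-3745/643, 1511/643, -1026/643]
step 1: P̄ = F·P·Fᵀ + Q = [160377/643 -90353/643 49512/643; -90353/643 66061/643 -33030/643; 49512/643 -33030/643 20345/643]
step 1: y = z − H·x̄ = [-10713/643]
step 1: S = H·P̄·Hᵀ + R = [2373690/643]
step 1: K = P̄·Hᵀ·S⁻¹ = [-96662/395615; 193813/1186845; -69879/791230]
step 1: x' = x̄ + K·y = [-693683/395615, -146706/395615, -98271/791230]
step 1: P' = (I − K·H)·P̄ = [11487237/395615 2680719/395615 -1051698/395615; 2680719/395615 5096749/1186845 740739/395615; -1051698/395615 740739/395615 2252489/791230]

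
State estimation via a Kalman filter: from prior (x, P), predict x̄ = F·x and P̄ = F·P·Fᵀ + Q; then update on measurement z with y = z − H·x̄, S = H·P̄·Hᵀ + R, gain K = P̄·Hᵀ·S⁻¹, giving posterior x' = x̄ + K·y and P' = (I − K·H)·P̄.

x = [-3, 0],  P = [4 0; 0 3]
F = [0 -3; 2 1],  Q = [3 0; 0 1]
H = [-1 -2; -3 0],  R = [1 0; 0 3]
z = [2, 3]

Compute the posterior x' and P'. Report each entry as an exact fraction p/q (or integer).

x' = [-2066/2131, -3767/6393]
P' = [702/2131 -349/2131; -349/2131 2096/6393]

x̄ = F·x = [0, -6]
P̄ = F·P·Fᵀ + Q = [30 -9; -9 20]
y = z − H·x̄ = [-10, 3]
S = H·P̄·Hᵀ + R = [75 36; 36 273]
K = P̄·Hᵀ·S⁻¹ = [-4/2131 -702/2131; -3145/6393 349/2131]
x' = x̄ + K·y = [-2066/2131, -3767/6393]
P' = (I − K·H)·P̄ = [702/2131 -349/2131; -349/2131 2096/6393]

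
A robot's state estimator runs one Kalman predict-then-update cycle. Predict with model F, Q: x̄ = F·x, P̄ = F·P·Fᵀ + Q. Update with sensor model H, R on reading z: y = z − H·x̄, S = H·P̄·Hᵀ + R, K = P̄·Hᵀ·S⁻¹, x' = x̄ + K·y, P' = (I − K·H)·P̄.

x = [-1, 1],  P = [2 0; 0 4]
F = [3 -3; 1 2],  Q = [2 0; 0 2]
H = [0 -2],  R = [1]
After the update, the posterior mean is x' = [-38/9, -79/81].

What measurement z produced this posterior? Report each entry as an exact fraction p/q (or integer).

x̄ = F·x = [-6, 1]
P̄ = F·P·Fᵀ + Q = [56 -18; -18 20]
S = H·P̄·Hᵀ + R = [81]
K = P̄·Hᵀ·S⁻¹ = [4/9; -40/81]
x' − x̄ = [16/9, -160/81] = K·y
y = (KᵀK)⁻¹·Kᵀ·(x' − x̄) = [4]
z = y + H·x̄ = [4] + [-2] = [2]

z = [2]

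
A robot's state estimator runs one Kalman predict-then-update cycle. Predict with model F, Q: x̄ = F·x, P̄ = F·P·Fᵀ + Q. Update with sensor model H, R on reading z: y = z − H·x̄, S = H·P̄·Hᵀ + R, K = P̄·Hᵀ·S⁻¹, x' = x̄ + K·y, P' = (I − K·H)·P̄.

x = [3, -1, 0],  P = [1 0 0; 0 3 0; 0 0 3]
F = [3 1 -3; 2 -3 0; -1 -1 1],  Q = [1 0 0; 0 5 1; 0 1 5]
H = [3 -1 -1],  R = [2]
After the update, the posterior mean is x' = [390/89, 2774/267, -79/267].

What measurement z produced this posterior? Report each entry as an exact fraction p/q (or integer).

x̄ = F·x = [8, 9, -2]
P̄ = F·P·Fᵀ + Q = [40 -3 -15; -3 36 8; -15 8 12]
S = H·P̄·Hᵀ + R = [534]
K = P̄·Hᵀ·S⁻¹ = [23/89; -53/534; -65/534]
x' − x̄ = [-322/89, 371/267, 455/267] = K·y
y = (KᵀK)⁻¹·Kᵀ·(x' − x̄) = [-14]
z = y + H·x̄ = [-14] + [17] = [3]

z = [3]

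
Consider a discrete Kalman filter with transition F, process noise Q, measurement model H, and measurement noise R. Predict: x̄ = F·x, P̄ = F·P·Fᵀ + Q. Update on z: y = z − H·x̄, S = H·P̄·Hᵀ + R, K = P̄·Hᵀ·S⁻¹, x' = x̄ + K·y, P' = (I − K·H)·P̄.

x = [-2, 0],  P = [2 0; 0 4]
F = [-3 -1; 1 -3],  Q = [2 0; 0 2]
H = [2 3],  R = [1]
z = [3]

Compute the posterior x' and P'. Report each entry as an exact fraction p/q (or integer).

x̄ = F·x = [6, -2]
P̄ = F·P·Fᵀ + Q = [24 6; 6 40]
y = z − H·x̄ = [-3]
S = H·P̄·Hᵀ + R = [529]
K = P̄·Hᵀ·S⁻¹ = [66/529; 132/529]
x' = x̄ + K·y = [2976/529, -1454/529]
P' = (I − K·H)·P̄ = [8340/529 -5538/529; -5538/529 3736/529]

x' = [2976/529, -1454/529]
P' = [8340/529 -5538/529; -5538/529 3736/529]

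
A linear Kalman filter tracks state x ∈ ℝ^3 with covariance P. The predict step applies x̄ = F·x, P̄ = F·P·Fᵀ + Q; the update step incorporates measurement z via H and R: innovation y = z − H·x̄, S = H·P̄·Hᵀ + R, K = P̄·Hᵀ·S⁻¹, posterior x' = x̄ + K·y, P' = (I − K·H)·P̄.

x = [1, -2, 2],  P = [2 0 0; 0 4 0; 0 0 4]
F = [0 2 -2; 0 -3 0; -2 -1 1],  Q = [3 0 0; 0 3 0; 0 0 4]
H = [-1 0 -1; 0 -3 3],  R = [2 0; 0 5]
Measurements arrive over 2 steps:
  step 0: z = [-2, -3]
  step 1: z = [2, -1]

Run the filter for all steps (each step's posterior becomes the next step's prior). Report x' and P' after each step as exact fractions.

step 0: x̄ = F·x = [-8, 6, 2]
step 0: P̄ = F·P·Fᵀ + Q = [35 -24 -16; -24 39 12; -16 12 20]
step 0: y = z − H·x̄ = [-8, 9]
step 0: S = H·P̄·Hᵀ + R = [25 -48; -48 320]
step 0: K = P̄·Hᵀ·S⁻¹ = [-77/89 -39/712; -3/356 -1449/5696; -2/89 51/712]
step 0: x' = x̄ + K·y = [-1119/712, 21519/5696, 2011/712]
step 0: P' = (I − K·H)·P̄ = [1769/89 -12855/712 -1615/89; -12855/712 105351/5696 12867/712; -1615/89 12867/712 1619/89]
step 1: x̄ = F·x = [5431/2848, -64557/5696, 12473/5696]
step 1: P̄ = F·P·Fᵀ + Q = [7367/1424 -7245/2848 -4135/2848; -7245/2848 965247/5696 -609795/5696; -4135/2848 -609795/5696 480823/5696]
step 1: y = z − H·x̄ = [34727/5696, -118393/2848]
step 1: S = H·P̄·Hᵀ + R = [505143/5696 -1645257/2848; -1645257/2848 6004855/1424]
step 1: K = P̄·Hᵀ·S⁻¹ = [-6550835/19103457 -588389/12735638; -5394913/12735638 -6488877/25471276; -25648156/57310371 2862005/38206914]
step 1: x' = x̄ + K·y = [66360365/38206914, -84721247/25471276, -418671113/114620742]
step 1: P' = (I − K·H)·P̄ = [25780962/6367819 -41846829/12735638 -64241216/19103457; -41846829/12735638 116088105/25471276 52636655/12735638; -64241216/19103457 52636655/12735638 244019960/57310371]

step 0: x' = [-1119/712, 21519/5696, 2011/712], P' = [1769/89 -12855/712 -1615/89; -12855/712 105351/5696 12867/712; -1615/89 12867/712 1619/89]
step 1: x' = [66360365/38206914, -84721247/25471276, -418671113/114620742], P' = [25780962/6367819 -41846829/12735638 -64241216/19103457; -41846829/12735638 116088105/25471276 52636655/12735638; -64241216/19103457 52636655/12735638 244019960/57310371]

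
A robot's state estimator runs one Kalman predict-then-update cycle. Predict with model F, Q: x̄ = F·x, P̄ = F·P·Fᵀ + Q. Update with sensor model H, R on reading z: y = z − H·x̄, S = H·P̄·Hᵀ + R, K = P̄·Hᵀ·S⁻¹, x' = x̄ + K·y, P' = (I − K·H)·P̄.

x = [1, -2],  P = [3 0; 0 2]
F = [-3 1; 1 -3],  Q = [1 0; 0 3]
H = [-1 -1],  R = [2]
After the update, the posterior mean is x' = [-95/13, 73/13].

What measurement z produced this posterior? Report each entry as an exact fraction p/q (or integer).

x̄ = F·x = [-5, 7]
P̄ = F·P·Fᵀ + Q = [30 -15; -15 24]
S = H·P̄·Hᵀ + R = [26]
K = P̄·Hᵀ·S⁻¹ = [-15/26; -9/26]
x' − x̄ = [-30/13, -18/13] = K·y
y = (KᵀK)⁻¹·Kᵀ·(x' − x̄) = [4]
z = y + H·x̄ = [4] + [-2] = [2]

z = [2]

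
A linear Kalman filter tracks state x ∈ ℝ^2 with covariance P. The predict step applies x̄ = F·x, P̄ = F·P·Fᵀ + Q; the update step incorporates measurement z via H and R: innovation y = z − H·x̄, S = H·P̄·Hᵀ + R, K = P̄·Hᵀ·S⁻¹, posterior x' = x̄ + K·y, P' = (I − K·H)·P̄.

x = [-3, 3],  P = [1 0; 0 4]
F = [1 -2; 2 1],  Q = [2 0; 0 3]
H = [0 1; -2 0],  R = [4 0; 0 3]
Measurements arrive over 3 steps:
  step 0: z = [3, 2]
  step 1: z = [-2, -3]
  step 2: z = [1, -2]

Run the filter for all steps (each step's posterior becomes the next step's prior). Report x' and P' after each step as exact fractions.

step 0: x̄ = F·x = [-9, -3]
step 0: P̄ = F·P·Fᵀ + Q = [19 -6; -6 11]
step 0: y = z − H·x̄ = [6, -16]
step 0: S = H·P̄·Hᵀ + R = [15 12; 12 79]
step 0: K = P̄·Hᵀ·S⁻¹ = [-6/347 -166/347; 725/1041 16/347]
step 0: x' = x̄ + K·y = [-503/347, 153/347]
step 0: P' = (I − K·H)·P̄ = [249/347 -24/347; -24/347 2900/1041]
step 1: x̄ = F·x = [-809/347, -853/347]
step 1: P̄ = F·P·Fᵀ + Q = [14717/1041 -4090/1041; -4090/1041 8723/1041]
step 1: y = z − H·x̄ = [159/347, -2659/347]
step 1: S = H·P̄·Hᵀ + R = [12887/1041 8180/1041; 8180/1041 61991/1041]
step 1: K = P̄·Hᵀ·S⁻¹ = [-4090/234379 -110746/234379; 455173/703137 32720/703137]
step 1: x' = x̄ + K·y = [300319/234379, -1770622/703137]
step 1: P' = (I − K·H)·P̄ = [166119/234379 -16360/234379; -16360/234379 1820692/703137]
step 2: x̄ = F·x = [4442201/703137, 31292/703137]
step 2: P̄ = F·P·Fᵀ + Q = [9383719/703137 -2497430/703137; -2497430/703137 5727211/703137]
step 2: y = z − H·x̄ = [671845/703137, 7478128/703137]
step 2: S = H·P̄·Hᵀ + R = [8539759/703137 4994860/703137; 4994860/703137 39644287/703137]
step 2: K = P̄·Hᵀ·S⁻¹ = [-2497430/148669003 -70064622/148669003; 287429861/446007009 19979440/446007009]
step 2: x' = x̄ + K·y = [191694501/148669003, 506975989/446007009]
step 2: P' = (I − K·H)·P̄ = [105096933/148669003 -9989720/148669003; -9989720/148669003 1149719444/446007009]

step 0: x' = [-503/347, 153/347], P' = [249/347 -24/347; -24/347 2900/1041]
step 1: x' = [300319/234379, -1770622/703137], P' = [166119/234379 -16360/234379; -16360/234379 1820692/703137]
step 2: x' = [191694501/148669003, 506975989/446007009], P' = [105096933/148669003 -9989720/148669003; -9989720/148669003 1149719444/446007009]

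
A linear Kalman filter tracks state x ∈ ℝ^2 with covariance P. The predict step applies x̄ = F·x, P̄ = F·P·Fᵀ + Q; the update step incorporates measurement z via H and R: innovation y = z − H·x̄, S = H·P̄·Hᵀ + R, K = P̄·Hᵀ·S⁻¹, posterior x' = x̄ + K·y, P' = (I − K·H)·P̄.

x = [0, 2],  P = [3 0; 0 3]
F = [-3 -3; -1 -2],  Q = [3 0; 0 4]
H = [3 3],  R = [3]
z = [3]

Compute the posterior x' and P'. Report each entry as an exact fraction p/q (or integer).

x' = [426/391, -2/17]
P' = [1119/391 -45/17; -45/17 47/17]

x̄ = F·x = [-6, -4]
P̄ = F·P·Fᵀ + Q = [57 27; 27 19]
y = z − H·x̄ = [33]
S = H·P̄·Hᵀ + R = [1173]
K = P̄·Hᵀ·S⁻¹ = [84/391; 2/17]
x' = x̄ + K·y = [426/391, -2/17]
P' = (I − K·H)·P̄ = [1119/391 -45/17; -45/17 47/17]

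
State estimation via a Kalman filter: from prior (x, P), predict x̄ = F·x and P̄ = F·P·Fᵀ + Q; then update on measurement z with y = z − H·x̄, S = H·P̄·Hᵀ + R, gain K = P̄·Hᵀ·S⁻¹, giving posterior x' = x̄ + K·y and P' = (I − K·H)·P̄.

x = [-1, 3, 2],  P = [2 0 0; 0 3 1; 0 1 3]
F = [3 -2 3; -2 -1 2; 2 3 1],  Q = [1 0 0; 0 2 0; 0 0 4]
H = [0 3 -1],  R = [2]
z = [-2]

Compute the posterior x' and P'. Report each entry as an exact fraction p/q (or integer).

x' = [-167/55, 687/275, 237/25]
P' = [505/11 206/55 56/5; 206/55 1014/275 264/25; 56/5 264/25 804/25]

x̄ = F·x = [-3, 3, 9]
P̄ = F·P·Fᵀ + Q = [46 5 10; 5 21 -6; 10 -6 48]
y = z − H·x̄ = [-2]
S = H·P̄·Hᵀ + R = [275]
K = P̄·Hᵀ·S⁻¹ = [1/55; 69/275; -6/25]
x' = x̄ + K·y = [-167/55, 687/275, 237/25]
P' = (I − K·H)·P̄ = [505/11 206/55 56/5; 206/55 1014/275 264/25; 56/5 264/25 804/25]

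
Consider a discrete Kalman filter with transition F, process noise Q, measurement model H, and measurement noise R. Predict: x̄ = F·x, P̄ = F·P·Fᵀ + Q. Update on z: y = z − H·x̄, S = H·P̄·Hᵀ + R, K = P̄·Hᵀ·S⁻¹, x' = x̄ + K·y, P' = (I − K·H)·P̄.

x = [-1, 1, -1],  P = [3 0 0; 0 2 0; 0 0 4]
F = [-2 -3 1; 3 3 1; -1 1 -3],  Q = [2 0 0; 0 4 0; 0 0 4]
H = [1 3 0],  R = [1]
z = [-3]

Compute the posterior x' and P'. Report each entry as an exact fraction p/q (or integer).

x̄ = F·x = [-2, -1, 5]
P̄ = F·P·Fᵀ + Q = [36 -32 -12; -32 53 -15; -12 -15 45]
y = z − H·x̄ = [2]
S = H·P̄·Hᵀ + R = [322]
K = P̄·Hᵀ·S⁻¹ = [-30/161; 127/322; -57/322]
x' = x̄ + K·y = [-382/161, -34/161, 748/161]
P' = (I − K·H)·P̄ = [3996/161 -1342/161 -3642/161; -1342/161 937/322 2409/322; -3642/161 2409/322 11241/322]

x' = [-382/161, -34/161, 748/161]
P' = [3996/161 -1342/161 -3642/161; -1342/161 937/322 2409/322; -3642/161 2409/322 11241/322]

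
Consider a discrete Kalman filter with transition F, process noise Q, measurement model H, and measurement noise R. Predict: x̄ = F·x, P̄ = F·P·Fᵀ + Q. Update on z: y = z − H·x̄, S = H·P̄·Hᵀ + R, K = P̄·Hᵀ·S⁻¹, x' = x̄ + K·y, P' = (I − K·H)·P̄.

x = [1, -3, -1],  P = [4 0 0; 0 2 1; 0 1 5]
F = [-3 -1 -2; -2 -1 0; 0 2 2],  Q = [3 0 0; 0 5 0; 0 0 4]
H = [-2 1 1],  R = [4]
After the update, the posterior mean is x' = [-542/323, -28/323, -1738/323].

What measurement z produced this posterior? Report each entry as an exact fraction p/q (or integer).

x̄ = F·x = [2, 1, -8]
P̄ = F·P·Fᵀ + Q = [65 28 -30; 28 23 -6; -30 -6 40]
S = H·P̄·Hᵀ + R = [323]
K = P̄·Hᵀ·S⁻¹ = [-132/323; -39/323; 94/323]
x' − x̄ = [-1188/323, -351/323, 846/323] = K·y
y = (KᵀK)⁻¹·Kᵀ·(x' − x̄) = [9]
z = y + H·x̄ = [9] + [-11] = [-2]

z = [-2]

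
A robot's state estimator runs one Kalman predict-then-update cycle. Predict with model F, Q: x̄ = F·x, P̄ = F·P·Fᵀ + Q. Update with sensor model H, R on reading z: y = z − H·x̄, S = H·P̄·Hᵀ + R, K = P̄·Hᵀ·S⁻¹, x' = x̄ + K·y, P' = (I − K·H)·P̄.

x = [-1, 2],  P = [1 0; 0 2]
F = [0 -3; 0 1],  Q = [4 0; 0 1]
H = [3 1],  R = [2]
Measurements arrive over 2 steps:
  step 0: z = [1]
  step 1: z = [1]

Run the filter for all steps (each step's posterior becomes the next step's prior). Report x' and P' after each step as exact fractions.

step 0: x' = [18/167, 79/167], P' = [74/167 -102/167; -102/167 276/167]
step 1: x' = [2323/8059, 1672/24177], P' = [3520/8059 -4808/8059; -4808/8059 39190/24177]

step 0: x̄ = F·x = [-6, 2]
step 0: P̄ = F·P·Fᵀ + Q = [22 -6; -6 3]
step 0: y = z − H·x̄ = [17]
step 0: S = H·P̄·Hᵀ + R = [167]
step 0: K = P̄·Hᵀ·S⁻¹ = [60/167; -15/167]
step 0: x' = x̄ + K·y = [18/167, 79/167]
step 0: P' = (I − K·H)·P̄ = [74/167 -102/167; -102/167 276/167]
step 1: x̄ = F·x = [-237/167, 79/167]
step 1: P̄ = F·P·Fᵀ + Q = [3152/167 -828/167; -828/167 443/167]
step 1: y = z − H·x̄ = [799/167]
step 1: S = H·P̄·Hᵀ + R = [24177/167]
step 1: K = P̄·Hᵀ·S⁻¹ = [2876/8059; -2041/24177]
step 1: x' = x̄ + K·y = [2323/8059, 1672/24177]
step 1: P' = (I − K·H)·P̄ = [3520/8059 -4808/8059; -4808/8059 39190/24177]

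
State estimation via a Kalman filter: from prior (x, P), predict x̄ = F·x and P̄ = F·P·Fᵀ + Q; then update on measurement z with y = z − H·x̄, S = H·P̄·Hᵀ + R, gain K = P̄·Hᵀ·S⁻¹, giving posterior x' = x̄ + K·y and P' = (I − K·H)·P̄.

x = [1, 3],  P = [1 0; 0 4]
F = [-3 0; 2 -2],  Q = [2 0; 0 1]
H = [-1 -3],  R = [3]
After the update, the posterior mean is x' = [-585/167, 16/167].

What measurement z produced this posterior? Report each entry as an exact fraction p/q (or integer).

x̄ = F·x = [-3, -4]
P̄ = F·P·Fᵀ + Q = [11 -6; -6 21]
S = H·P̄·Hᵀ + R = [167]
K = P̄·Hᵀ·S⁻¹ = [7/167; -57/167]
x' − x̄ = [-84/167, 684/167] = K·y
y = (KᵀK)⁻¹·Kᵀ·(x' − x̄) = [-12]
z = y + H·x̄ = [-12] + [15] = [3]

z = [3]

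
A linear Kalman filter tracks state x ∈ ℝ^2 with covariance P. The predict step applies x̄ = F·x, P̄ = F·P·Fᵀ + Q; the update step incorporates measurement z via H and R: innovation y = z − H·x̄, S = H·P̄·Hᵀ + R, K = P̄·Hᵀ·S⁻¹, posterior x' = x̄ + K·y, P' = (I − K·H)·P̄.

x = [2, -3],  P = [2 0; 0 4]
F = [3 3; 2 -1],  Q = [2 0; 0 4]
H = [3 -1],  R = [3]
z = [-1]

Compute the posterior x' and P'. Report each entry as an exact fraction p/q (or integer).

x' = [951/523, 3421/523]
P' = [1064/523 2688/523; 2688/523 8112/523]

x̄ = F·x = [-3, 7]
P̄ = F·P·Fᵀ + Q = [56 0; 0 16]
y = z − H·x̄ = [15]
S = H·P̄·Hᵀ + R = [523]
K = P̄·Hᵀ·S⁻¹ = [168/523; -16/523]
x' = x̄ + K·y = [951/523, 3421/523]
P' = (I − K·H)·P̄ = [1064/523 2688/523; 2688/523 8112/523]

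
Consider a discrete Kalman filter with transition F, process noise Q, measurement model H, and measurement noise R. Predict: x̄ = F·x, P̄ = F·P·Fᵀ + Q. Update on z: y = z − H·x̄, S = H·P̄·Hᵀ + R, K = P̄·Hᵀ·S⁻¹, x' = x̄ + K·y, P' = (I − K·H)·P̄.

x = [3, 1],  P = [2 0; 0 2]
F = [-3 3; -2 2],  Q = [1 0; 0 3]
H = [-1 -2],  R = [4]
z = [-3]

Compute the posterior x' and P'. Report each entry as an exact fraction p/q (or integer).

x' = [167/213, 202/213]
P' = [656/213 -158/213; -158/213 203/213]

x̄ = F·x = [-6, -4]
P̄ = F·P·Fᵀ + Q = [37 24; 24 19]
y = z − H·x̄ = [-17]
S = H·P̄·Hᵀ + R = [213]
K = P̄·Hᵀ·S⁻¹ = [-85/213; -62/213]
x' = x̄ + K·y = [167/213, 202/213]
P' = (I − K·H)·P̄ = [656/213 -158/213; -158/213 203/213]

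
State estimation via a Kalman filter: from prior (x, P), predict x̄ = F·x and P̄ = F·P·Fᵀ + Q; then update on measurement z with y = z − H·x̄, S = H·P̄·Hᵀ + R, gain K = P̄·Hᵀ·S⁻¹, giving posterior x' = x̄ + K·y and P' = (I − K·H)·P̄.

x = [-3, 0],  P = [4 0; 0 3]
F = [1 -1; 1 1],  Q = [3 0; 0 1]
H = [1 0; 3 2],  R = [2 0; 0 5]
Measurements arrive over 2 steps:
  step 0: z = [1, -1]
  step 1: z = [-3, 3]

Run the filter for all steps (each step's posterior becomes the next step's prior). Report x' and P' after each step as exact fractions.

step 0: x̄ = F·x = [-3, -3]
step 0: P̄ = F·P·Fᵀ + Q = [10 1; 1 8]
step 0: y = z − H·x̄ = [4, 14]
step 0: S = H·P̄·Hᵀ + R = [12 32; 32 139]
step 0: K = P̄·Hᵀ·S⁻¹ = [183/322 16/161; -67/92 7/23]
step 0: x' = x̄ + K·y = [107/161, -38/23]
step 0: P' = (I − K·H)·P̄ = [183/161 -67/46; -67/46 271/92]
step 1: x̄ = F·x = [373/161, -159/161]
step 1: P̄ = F·P·Fᵀ + Q = [6437/644 -1165/644; -1165/644 1397/644]
step 1: y = z − H·x̄ = [-856/161, -318/161]
step 1: S = H·P̄·Hᵀ + R = [7725/644 16981/644; 16981/644 52761/644]
step 1: K = P̄·Hᵀ·S⁻¹ = [79609/185131 33962/185131; -76961/185131 22310/185131]
step 1: x' = x̄ + K·y = [-61437/185131, 182287/185131]
step 1: P' = (I − K·H)·P̄ = [159218/185131 -153922/185131; -153922/185131 286658/185131]

step 0: x' = [107/161, -38/23], P' = [183/161 -67/46; -67/46 271/92]
step 1: x' = [-61437/185131, 182287/185131], P' = [159218/185131 -153922/185131; -153922/185131 286658/185131]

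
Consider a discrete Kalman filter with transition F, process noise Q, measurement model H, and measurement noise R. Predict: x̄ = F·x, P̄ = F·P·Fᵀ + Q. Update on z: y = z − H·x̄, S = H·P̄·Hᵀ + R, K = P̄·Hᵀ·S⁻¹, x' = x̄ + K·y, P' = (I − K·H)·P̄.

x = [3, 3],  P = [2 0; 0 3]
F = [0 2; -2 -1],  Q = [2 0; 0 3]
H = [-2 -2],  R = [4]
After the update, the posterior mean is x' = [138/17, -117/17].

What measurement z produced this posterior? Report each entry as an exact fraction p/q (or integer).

z = [-3]

x̄ = F·x = [6, -9]
P̄ = F·P·Fᵀ + Q = [14 -6; -6 14]
S = H·P̄·Hᵀ + R = [68]
K = P̄·Hᵀ·S⁻¹ = [-4/17; -4/17]
x' − x̄ = [36/17, 36/17] = K·y
y = (KᵀK)⁻¹·Kᵀ·(x' − x̄) = [-9]
z = y + H·x̄ = [-9] + [6] = [-3]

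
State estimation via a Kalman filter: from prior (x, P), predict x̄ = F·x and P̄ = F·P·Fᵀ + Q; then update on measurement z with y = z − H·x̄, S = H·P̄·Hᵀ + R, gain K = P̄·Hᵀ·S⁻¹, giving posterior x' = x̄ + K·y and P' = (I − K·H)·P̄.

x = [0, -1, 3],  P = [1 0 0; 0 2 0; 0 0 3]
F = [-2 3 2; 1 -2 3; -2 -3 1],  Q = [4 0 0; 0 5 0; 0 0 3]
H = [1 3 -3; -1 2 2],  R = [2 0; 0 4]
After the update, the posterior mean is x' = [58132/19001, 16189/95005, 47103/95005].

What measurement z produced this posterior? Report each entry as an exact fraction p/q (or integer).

x̄ = F·x = [3, 11, 6]
P̄ = F·P·Fᵀ + Q = [38 4 -8; 4 41 19; -8 19 28]
S = H·P̄·Hᵀ + R = [391 -4; -4 486]
K = P̄·Hᵀ·S⁻¹ = [3578/19001 -1769/19001; 17242/95005 22818/95005; -8301/95005 19871/95005]
x' − x̄ = [1129/19001, -1028866/95005, -522927/95005] = K·y
y = (KᵀK)⁻¹·Kᵀ·(x' − x̄) = [-16, -33]
z = y + H·x̄ = [-16, -33] + [18, 31] = [2, -2]

z = [2, -2]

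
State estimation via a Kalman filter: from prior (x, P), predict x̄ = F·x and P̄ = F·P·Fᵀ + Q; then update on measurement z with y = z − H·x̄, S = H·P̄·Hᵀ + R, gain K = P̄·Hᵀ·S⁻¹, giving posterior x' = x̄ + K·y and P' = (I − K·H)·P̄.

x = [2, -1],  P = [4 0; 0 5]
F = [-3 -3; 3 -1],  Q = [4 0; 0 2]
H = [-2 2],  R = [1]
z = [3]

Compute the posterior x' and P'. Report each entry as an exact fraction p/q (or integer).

x̄ = F·x = [-3, 7]
P̄ = F·P·Fᵀ + Q = [85 -21; -21 43]
y = z − H·x̄ = [-17]
S = H·P̄·Hᵀ + R = [681]
K = P̄·Hᵀ·S⁻¹ = [-212/681; 128/681]
x' = x̄ + K·y = [1561/681, 2591/681]
P' = (I − K·H)·P̄ = [12941/681 12835/681; 12835/681 12899/681]

x' = [1561/681, 2591/681]
P' = [12941/681 12835/681; 12835/681 12899/681]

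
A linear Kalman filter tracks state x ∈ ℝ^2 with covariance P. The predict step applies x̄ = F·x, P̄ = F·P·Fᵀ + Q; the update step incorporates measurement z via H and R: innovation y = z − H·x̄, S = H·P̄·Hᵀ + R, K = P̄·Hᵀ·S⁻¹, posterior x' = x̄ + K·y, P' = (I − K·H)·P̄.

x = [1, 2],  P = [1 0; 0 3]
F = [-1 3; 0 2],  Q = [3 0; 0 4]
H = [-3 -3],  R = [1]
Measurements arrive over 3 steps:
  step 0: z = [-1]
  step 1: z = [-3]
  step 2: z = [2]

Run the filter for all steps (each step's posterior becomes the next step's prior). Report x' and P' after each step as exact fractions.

step 0: x̄ = F·x = [5, 4]
step 0: P̄ = F·P·Fᵀ + Q = [31 18; 18 16]
step 0: y = z − H·x̄ = [26]
step 0: S = H·P̄·Hᵀ + R = [748]
step 0: K = P̄·Hᵀ·S⁻¹ = [-147/748; -3/22]
step 0: x' = x̄ + K·y = [-41/374, 5/11]
step 0: P' = (I − K·H)·P̄ = [1579/748 -45/22; -45/22 23/11]
step 1: x̄ = F·x = [551/374, 10/11]
step 1: P̄ = F·P·Fᵀ + Q = [27079/748 183/11; 183/11 136/11]
step 1: y = z − H·x̄ = [141/34]
step 1: S = H·P̄·Hᵀ + R = [50153/68]
step 1: K = P̄·Hᵀ·S⁻¹ = [-10779/50153; -5916/50153]
step 1: x' = x̄ + K·y = [321061/551683, 231656/551683]
step 1: P' = (I − K·H)·P̄ = [1177027/551683 -1137504/551683; -1137504/551683 1159196/551683]
step 2: x̄ = F·x = [373907/551683, 463312/551683]
step 2: P̄ = F·P·Fᵀ + Q = [20089864/551683 9230184/551683; 9230184/551683 6843516/551683]
step 2: y = z − H·x̄ = [3615023/551683]
step 2: S = H·P̄·Hᵀ + R = [409095415/551683]
step 2: K = P̄·Hᵀ·S⁻¹ = [-87960144/409095415; -9644220/81819083]
step 2: x' = x̄ + K·y = [-299110729/409095415, 5517092/81819083]
step 2: P' = (I − K·H)·P̄ = [873117928/409095415 -168759576/81819083; -168759576/81819083 171974316/81819083]

step 0: x' = [-41/374, 5/11], P' = [1579/748 -45/22; -45/22 23/11]
step 1: x' = [321061/551683, 231656/551683], P' = [1177027/551683 -1137504/551683; -1137504/551683 1159196/551683]
step 2: x' = [-299110729/409095415, 5517092/81819083], P' = [873117928/409095415 -168759576/81819083; -168759576/81819083 171974316/81819083]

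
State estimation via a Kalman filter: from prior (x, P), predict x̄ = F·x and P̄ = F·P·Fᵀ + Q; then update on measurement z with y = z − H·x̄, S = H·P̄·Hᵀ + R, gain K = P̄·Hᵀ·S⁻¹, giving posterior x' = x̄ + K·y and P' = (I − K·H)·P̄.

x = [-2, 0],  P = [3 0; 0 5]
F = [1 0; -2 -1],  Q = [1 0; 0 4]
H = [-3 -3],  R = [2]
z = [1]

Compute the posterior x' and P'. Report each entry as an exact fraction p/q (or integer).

x' = [-28/17, 23/17]
P' = [440/119 -444/119; -444/119 474/119]

x̄ = F·x = [-2, 4]
P̄ = F·P·Fᵀ + Q = [4 -6; -6 21]
y = z − H·x̄ = [7]
S = H·P̄·Hᵀ + R = [119]
K = P̄·Hᵀ·S⁻¹ = [6/119; -45/119]
x' = x̄ + K·y = [-28/17, 23/17]
P' = (I − K·H)·P̄ = [440/119 -444/119; -444/119 474/119]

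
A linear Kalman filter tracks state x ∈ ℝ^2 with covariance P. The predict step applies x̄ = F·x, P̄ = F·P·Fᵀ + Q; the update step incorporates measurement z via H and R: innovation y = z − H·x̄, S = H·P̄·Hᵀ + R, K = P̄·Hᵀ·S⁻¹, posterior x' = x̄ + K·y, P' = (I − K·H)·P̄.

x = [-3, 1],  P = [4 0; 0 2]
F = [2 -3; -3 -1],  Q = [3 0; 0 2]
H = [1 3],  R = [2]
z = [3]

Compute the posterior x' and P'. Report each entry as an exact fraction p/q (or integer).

x' = [-805/97, 368/97]
P' = [10478/291 -1168/97; -1168/97 412/97]

x̄ = F·x = [-9, 8]
P̄ = F·P·Fᵀ + Q = [37 -18; -18 40]
y = z − H·x̄ = [-12]
S = H·P̄·Hᵀ + R = [291]
K = P̄·Hᵀ·S⁻¹ = [-17/291; 34/97]
x' = x̄ + K·y = [-805/97, 368/97]
P' = (I − K·H)·P̄ = [10478/291 -1168/97; -1168/97 412/97]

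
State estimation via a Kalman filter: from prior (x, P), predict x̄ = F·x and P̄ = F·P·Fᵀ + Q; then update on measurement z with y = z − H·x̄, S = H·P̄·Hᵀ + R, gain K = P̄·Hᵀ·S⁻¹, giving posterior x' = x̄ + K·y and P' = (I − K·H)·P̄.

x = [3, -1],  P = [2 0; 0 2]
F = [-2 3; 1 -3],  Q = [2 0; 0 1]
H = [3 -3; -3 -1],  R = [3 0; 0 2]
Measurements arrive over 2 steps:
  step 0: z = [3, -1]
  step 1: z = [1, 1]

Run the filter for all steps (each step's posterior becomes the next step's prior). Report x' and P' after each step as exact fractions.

step 0: x̄ = F·x = [-9, 6]
step 0: P̄ = F·P·Fᵀ + Q = [28 -22; -22 21]
step 0: y = z − H·x̄ = [48, -22]
step 0: S = H·P̄·Hᵀ + R = [840 -321; -321 143]
step 0: K = P̄·Hᵀ·S⁻¹ = [516/5693 -1310/5693; -1334/5693 -1203/5693]
step 0: x' = x̄ + K·y = [2351/5693, -3408/5693]
step 0: P' = (I − K·H)·P̄ = [784/5693 268/5693; 268/5693 1602/5693]
step 1: x̄ = F·x = [-14926/5693, 12575/5693]
step 1: P̄ = F·P·Fᵀ + Q = [25724/5693 -13574/5693; -13574/5693 19287/5693]
step 1: y = z − H·x̄ = [88196/5693, -26510/5693]
step 1: S = H·P̄·Hᵀ + R = [666510/5693 -255099/5693; -255099/5693 180745/5693]
step 1: K = P̄·Hᵀ·S⁻¹ = [297732/3243331 -55462/249487; -723130/3243331 -48921/249487]
step 1: x' = x̄ + K·y = [-533518/3243331, -1077225/3243331]
step 1: P' = (I − K·H)·P̄ = [434936/3243331 137204/3243331; 137204/3243331 860334/3243331]

step 0: x' = [2351/5693, -3408/5693], P' = [784/5693 268/5693; 268/5693 1602/5693]
step 1: x' = [-533518/3243331, -1077225/3243331], P' = [434936/3243331 137204/3243331; 137204/3243331 860334/3243331]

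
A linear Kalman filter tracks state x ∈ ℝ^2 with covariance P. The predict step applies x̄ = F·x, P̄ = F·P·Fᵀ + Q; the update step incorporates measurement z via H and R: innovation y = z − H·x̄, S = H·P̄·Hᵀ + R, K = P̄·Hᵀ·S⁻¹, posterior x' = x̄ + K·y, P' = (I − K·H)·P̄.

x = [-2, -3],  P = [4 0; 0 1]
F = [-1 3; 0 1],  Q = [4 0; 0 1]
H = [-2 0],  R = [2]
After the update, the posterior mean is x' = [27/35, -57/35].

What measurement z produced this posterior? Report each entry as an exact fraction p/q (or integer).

x̄ = F·x = [-7, -3]
P̄ = F·P·Fᵀ + Q = [17 3; 3 2]
S = H·P̄·Hᵀ + R = [70]
K = P̄·Hᵀ·S⁻¹ = [-17/35; -3/35]
x' − x̄ = [272/35, 48/35] = K·y
y = (KᵀK)⁻¹·Kᵀ·(x' − x̄) = [-16]
z = y + H·x̄ = [-16] + [14] = [-2]

z = [-2]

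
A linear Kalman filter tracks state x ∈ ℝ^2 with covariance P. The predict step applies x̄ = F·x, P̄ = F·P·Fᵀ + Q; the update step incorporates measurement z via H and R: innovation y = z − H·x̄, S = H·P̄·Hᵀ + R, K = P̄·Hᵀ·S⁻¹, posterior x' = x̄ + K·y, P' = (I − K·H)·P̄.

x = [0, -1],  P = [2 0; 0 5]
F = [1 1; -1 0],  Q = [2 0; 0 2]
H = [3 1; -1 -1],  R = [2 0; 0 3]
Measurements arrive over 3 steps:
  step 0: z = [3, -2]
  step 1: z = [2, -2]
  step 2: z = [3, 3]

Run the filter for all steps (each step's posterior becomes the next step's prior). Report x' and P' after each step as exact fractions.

step 0: x' = [313/371, 24/53], P' = [214/371 -52/53; -52/53 136/53]
step 1: x' = [25133/28223, -7357/28223], P' = [10990/28223 -15940/28223; -15940/28223 46078/28223]
step 2: x' = [1308610/939889, -1804840/939889], P' = [365186/939889 -526592/939889; -526592/939889 1509017/939889]

step 0: x̄ = F·x = [-1, 0]
step 0: P̄ = F·P·Fᵀ + Q = [9 -2; -2 4]
step 0: y = z − H·x̄ = [6, -3]
step 0: S = H·P̄·Hᵀ + R = [75 -23; -23 12]
step 0: K = P̄·Hᵀ·S⁻¹ = [139/371 50/371; -10/53 -28/53]
step 0: x' = x̄ + K·y = [313/371, 24/53]
step 0: P' = (I − K·H)·P̄ = [214/371 -52/53; -52/53 136/53]
step 1: x̄ = F·x = [481/371, -313/371]
step 1: P̄ = F·P·Fᵀ + Q = [1180/371 150/371; 150/371 956/371]
step 1: y = z − H·x̄ = [-388/371, -82/53]
step 1: S = H·P̄·Hᵀ + R = [13218/371 -728/53; -728/53 507/53]
step 1: K = P̄·Hᵀ·S⁻¹ = [655/2171 1650/28223; -67/2171 -10046/28223]
step 1: x' = x̄ + K·y = [25133/28223, -7357/28223]
step 1: P' = (I − K·H)·P̄ = [10990/28223 -15940/28223; -15940/28223 46078/28223]
step 2: x̄ = F·x = [17776/28223, -25133/28223]
step 2: P̄ = F·P·Fᵀ + Q = [81634/28223 4950/28223; 4950/28223 67436/28223]
step 2: y = z − H·x̄ = [56474/28223, 77312/28223]
step 2: S = H·P̄·Hᵀ + R = [888288/28223 -332138/28223; -332138/28223 243639/28223]
step 2: K = P̄·Hᵀ·S⁻¹ = [284483/939889 53802/939889; -70759/1879778 -327475/939889]
step 2: x' = x̄ + K·y = [1308610/939889, -1804840/939889]
step 2: P' = (I − K·H)·P̄ = [365186/939889 -526592/939889; -526592/939889 1509017/939889]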